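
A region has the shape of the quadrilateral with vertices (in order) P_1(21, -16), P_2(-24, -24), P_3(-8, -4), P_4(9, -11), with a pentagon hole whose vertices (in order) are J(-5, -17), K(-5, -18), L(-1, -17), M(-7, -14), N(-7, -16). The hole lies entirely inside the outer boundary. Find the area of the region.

376.5

Outer boundary:
Cross-terms: -888, -96, 124, 87  ⇒  Σ = -773
Area = |Σ|/2 = 386.5.
Hole:
Σ = (5) + (67) + (-105) + (14) + (39) = 20
Area = |Σ|/2 = 10.
Net area = 386.5 − 10 = 376.5.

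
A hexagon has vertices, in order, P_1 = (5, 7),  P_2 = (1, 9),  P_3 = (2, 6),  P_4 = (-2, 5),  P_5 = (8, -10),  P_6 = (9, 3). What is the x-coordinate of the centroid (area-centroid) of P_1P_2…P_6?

Apply Gauss's area formula. First the cross-terms c_i = x_i·y_{i+1} − x_{i+1}·y_i:
  38, -12, 22, -20, 114, 48  ⇒  2A = 190, A = 95.
Then Σ (x_i + x_{i+1})·c_i = 2682, so x̄ = 2682 / (6·95) = 447/95.

447/95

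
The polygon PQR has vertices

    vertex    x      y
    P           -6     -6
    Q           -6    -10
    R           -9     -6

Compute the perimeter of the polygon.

12

|PQ| = √((0)² + (-4)²) = √16 = 4
|QR| = √((-3)² + (4)²) = √25 = 5
|RP| = √((3)² + (0)²) = √9 = 3
Perimeter = 4 + 5 + 3 = 12.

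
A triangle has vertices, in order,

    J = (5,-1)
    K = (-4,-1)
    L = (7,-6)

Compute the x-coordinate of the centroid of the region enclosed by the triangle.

8/3

Apply the shoelace formula. First the cross-terms c_i = x_i·y_{i+1} − x_{i+1}·y_i:
  -9, 31, 23  ⇒  2A = 45, A = 22.5.
Then Σ (x_i + x_{i+1})·c_i = 360, so x̄ = 360 / (6·22.5) = 8/3.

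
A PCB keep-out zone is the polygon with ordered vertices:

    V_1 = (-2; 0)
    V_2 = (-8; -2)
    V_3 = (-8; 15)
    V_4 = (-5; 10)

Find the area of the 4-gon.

Apply the shoelace (surveyor's) formula: 2A = Σ (x_i·y_{i+1} − x_{i+1}·y_i), indices taken mod 4.
Σ = (4) + (-136) + (-5) + (20) = -117
Area = |Σ|/2 = 58.5.

58.5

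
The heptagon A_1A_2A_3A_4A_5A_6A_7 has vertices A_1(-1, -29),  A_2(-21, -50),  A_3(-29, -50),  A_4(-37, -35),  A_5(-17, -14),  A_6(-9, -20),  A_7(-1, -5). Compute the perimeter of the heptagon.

|A_1A_2| = √((-20)² + (-21)²) = √841 = 29
|A_2A_3| = √((-8)² + (0)²) = √64 = 8
|A_3A_4| = √((-8)² + (15)²) = √289 = 17
|A_4A_5| = √((20)² + (21)²) = √841 = 29
|A_5A_6| = √((8)² + (-6)²) = √100 = 10
|A_6A_7| = √((8)² + (15)²) = √289 = 17
|A_7A_1| = √((0)² + (-24)²) = √576 = 24
Perimeter = 29 + 8 + 17 + 29 + 10 + 17 + 24 = 134.

134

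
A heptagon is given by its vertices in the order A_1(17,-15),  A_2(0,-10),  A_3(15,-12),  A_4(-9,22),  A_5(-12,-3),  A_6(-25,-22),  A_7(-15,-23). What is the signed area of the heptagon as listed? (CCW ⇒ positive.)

Apply the surveyor's formula: 2A = Σ (x_i·y_{i+1} − x_{i+1}·y_i), indices taken mod 7.
Σ = (-170) + (150) + (222) + (291) + (189) + (245) + (616) = 1543
Signed area = Σ/2 = 771.5 (positive ⇒ counter-clockwise traversal).

771.5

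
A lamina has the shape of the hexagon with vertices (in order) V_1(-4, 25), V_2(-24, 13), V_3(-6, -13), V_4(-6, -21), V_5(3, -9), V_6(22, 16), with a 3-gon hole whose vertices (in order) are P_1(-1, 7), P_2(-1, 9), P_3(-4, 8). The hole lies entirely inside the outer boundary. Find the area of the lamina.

978.5

Outer boundary:
Apply the shoelace (surveyor's) formula: 2A = Σ (x_i·y_{i+1} − x_{i+1}·y_i), indices taken mod 6.
Σ = (548) + (390) + (48) + (117) + (246) + (614) = 1963
Area = |Σ|/2 = 981.5.
Hole:
Apply the shoelace (surveyor's) formula: 2A = Σ (x_i·y_{i+1} − x_{i+1}·y_i), indices taken mod 3.
Σ = (-2) + (28) + (-20) = 6
Area = |Σ|/2 = 3.
Net area = 981.5 − 3 = 978.5.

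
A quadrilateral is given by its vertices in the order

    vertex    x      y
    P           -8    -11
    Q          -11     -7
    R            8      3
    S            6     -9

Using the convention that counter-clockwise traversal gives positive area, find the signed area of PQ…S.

-135

Apply Gauss's area formula: 2A = Σ (x_i·y_{i+1} − x_{i+1}·y_i), indices taken mod 4.
Σ = (-65) + (23) + (-90) + (-138) = -270
Signed area = Σ/2 = -135 (negative ⇒ clockwise traversal).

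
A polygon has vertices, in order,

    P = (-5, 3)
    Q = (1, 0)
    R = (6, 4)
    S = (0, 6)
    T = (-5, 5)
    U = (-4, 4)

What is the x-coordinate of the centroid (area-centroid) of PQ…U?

Apply the shoelace formula. First the cross-terms c_i = x_i·y_{i+1} − x_{i+1}·y_i:
  -3, 4, 36, 30, 0, 8  ⇒  2A = 75, A = 37.5.
Then Σ (x_i + x_{i+1})·c_i = 34, so x̄ = 34 / (6·37.5) = 34/225.

34/225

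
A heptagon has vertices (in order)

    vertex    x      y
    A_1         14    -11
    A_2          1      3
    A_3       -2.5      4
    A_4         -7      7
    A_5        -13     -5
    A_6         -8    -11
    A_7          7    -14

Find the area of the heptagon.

306

Apply the shoelace (surveyor's) formula: 2A = Σ (x_i·y_{i+1} − x_{i+1}·y_i), indices taken mod 7.
Σ = (53) + (11.5) + (10.5) + (126) + (103) + (189) + (119) = 612
Area = |Σ|/2 = 306.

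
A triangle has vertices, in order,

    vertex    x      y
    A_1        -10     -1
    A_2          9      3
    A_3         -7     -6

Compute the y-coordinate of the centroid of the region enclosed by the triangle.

-4/3

Apply the shoelace (surveyor's) formula. First the cross-terms c_i = x_i·y_{i+1} − x_{i+1}·y_i:
  -21, -33, -53  ⇒  2A = -107, A = -53.5.
Then Σ (y_i + y_{i+1})·c_i = 428, so ȳ = 428 / (6·(-53.5)) = -4/3.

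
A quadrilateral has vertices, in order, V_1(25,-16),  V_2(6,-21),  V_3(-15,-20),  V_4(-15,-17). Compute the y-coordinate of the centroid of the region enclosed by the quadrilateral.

Apply the shoelace formula. First the cross-terms c_i = x_i·y_{i+1} − x_{i+1}·y_i:
  -429, -435, -45, 665  ⇒  2A = -244, A = -122.
Then Σ (y_i + y_{i+1})·c_i = 13428, so ȳ = 13428 / (6·(-122)) = -1119/61.

-1119/61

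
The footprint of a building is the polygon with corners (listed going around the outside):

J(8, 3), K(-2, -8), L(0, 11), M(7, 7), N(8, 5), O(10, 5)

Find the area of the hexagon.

Apply the shoelace formula: 2A = Σ (x_i·y_{i+1} − x_{i+1}·y_i), indices taken mod 6.
Cross-terms: -58, -22, -77, -21, -10, -10  ⇒  Σ = -198
Area = |Σ|/2 = 99.

99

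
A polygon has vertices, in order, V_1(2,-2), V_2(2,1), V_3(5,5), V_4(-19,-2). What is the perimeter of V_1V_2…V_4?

54

|V_1V_2| = √((0)² + (3)²) = √9 = 3
|V_2V_3| = √((3)² + (4)²) = √25 = 5
|V_3V_4| = √((-24)² + (-7)²) = √625 = 25
|V_4V_1| = √((21)² + (0)²) = √441 = 21
Perimeter = 3 + 5 + 25 + 21 = 54.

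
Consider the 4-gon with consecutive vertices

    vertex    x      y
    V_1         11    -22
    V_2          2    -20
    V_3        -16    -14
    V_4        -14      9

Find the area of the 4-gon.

Apply the shoelace (surveyor's) formula: 2A = Σ (x_i·y_{i+1} − x_{i+1}·y_i), indices taken mod 4.
Σ = (-176) + (-348) + (-340) + (209) = -655
Area = |Σ|/2 = 327.5.

327.5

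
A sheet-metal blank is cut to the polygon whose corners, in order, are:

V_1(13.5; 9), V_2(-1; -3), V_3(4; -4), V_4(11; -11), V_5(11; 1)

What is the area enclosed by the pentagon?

Apply Gauss's area formula: 2A = Σ (x_i·y_{i+1} − x_{i+1}·y_i), indices taken mod 5.
V_1→V_2: (13.5)(-3) − (-1)(9) = -31.5
V_2→V_3: (-1)(-4) − (4)(-3) = 16
V_3→V_4: (4)(-11) − (11)(-4) = 0
V_4→V_5: (11)(1) − (11)(-11) = 132
V_5→V_1: (11)(9) − (13.5)(1) = 85.5
Σ = 202
Area = |Σ|/2 = 101.

101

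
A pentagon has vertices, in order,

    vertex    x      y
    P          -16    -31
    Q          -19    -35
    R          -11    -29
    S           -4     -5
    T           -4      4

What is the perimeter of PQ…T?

|PQ| = √((-3)² + (-4)²) = √25 = 5
|QR| = √((8)² + (6)²) = √100 = 10
|RS| = √((7)² + (24)²) = √625 = 25
|ST| = √((0)² + (9)²) = √81 = 9
|TP| = √((-12)² + (-35)²) = √1369 = 37
Perimeter = 5 + 10 + 25 + 9 + 37 = 86.

86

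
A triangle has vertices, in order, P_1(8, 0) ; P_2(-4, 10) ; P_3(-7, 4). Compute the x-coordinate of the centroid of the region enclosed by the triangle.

Apply Gauss's area formula. First the cross-terms c_i = x_i·y_{i+1} − x_{i+1}·y_i:
  80, 54, -32  ⇒  2A = 102, A = 51.
Then Σ (x_i + x_{i+1})·c_i = -306, so x̄ = -306 / (6·51) = -1.

-1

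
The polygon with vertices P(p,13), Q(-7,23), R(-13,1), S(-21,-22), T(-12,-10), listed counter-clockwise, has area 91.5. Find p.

The doubled signed area Σ (x_i y_{i+1} − x_{i+1} y_i) is linear in p.
With p=0 it equals 480; the coefficient of p is 33 (from the two edges through P).
So 33·p + 480 = 2·91.5 = 183 ⇒ p = -9.

-9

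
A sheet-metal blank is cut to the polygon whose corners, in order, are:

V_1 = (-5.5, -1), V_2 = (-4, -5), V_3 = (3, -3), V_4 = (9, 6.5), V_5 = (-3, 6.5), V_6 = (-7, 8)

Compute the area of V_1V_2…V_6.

123.75

Apply Gauss's area formula: 2A = Σ (x_i·y_{i+1} − x_{i+1}·y_i), indices taken mod 6.
Cross-terms: 23.5, 27, 46.5, 78, 21.5, 51  ⇒  Σ = 247.5
Area = |Σ|/2 = 123.75.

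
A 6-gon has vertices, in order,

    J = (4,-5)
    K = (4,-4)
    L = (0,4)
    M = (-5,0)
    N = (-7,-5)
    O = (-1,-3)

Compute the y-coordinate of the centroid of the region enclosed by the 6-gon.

Apply Gauss's area formula. First the cross-terms c_i = x_i·y_{i+1} − x_{i+1}·y_i:
  4, 16, 20, 25, 16, 17  ⇒  2A = 98, A = 49.
Then Σ (y_i + y_{i+1})·c_i = -345, so ȳ = -345 / (6·49) = -115/98.

-115/98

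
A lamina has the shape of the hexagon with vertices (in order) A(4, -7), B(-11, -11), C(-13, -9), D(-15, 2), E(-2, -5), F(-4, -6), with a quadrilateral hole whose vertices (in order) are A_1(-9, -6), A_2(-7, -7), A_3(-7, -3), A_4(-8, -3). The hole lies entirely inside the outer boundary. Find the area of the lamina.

96

Outer boundary:
Cross-terms: -121, -44, -161, 79, -8, 52  ⇒  Σ = -203
Area = |Σ|/2 = 101.5.
Hole:
Apply Gauss's area formula: 2A = Σ (x_i·y_{i+1} − x_{i+1}·y_i), indices taken mod 4.
Cross-terms: 21, -28, -3, 21  ⇒  Σ = 11
Area = |Σ|/2 = 5.5.
Net area = 101.5 − 5.5 = 96.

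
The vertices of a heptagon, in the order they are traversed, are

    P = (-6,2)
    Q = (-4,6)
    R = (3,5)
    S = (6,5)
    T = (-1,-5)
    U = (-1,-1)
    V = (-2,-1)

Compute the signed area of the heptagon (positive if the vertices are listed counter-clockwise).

-60.5

Apply the surveyor's formula: 2A = Σ (x_i·y_{i+1} − x_{i+1}·y_i), indices taken mod 7.
Cross-terms: -28, -38, -15, -25, -4, -1, -10  ⇒  Σ = -121
Signed area = Σ/2 = -60.5 (negative ⇒ clockwise traversal).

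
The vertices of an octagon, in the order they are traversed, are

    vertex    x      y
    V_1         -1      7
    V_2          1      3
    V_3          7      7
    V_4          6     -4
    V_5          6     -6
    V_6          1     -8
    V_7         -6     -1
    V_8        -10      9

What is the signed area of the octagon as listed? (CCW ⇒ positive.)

-161

Apply the surveyor's formula: 2A = Σ (x_i·y_{i+1} − x_{i+1}·y_i), indices taken mod 8.
V_1→V_2: (-1)(3) − (1)(7) = -10
V_2→V_3: (1)(7) − (7)(3) = -14
V_3→V_4: (7)(-4) − (6)(7) = -70
V_4→V_5: (6)(-6) − (6)(-4) = -12
V_5→V_6: (6)(-8) − (1)(-6) = -42
V_6→V_7: (1)(-1) − (-6)(-8) = -49
V_7→V_8: (-6)(9) − (-10)(-1) = -64
V_8→V_1: (-10)(7) − (-1)(9) = -61
Σ = -322
Signed area = Σ/2 = -161 (negative ⇒ clockwise traversal).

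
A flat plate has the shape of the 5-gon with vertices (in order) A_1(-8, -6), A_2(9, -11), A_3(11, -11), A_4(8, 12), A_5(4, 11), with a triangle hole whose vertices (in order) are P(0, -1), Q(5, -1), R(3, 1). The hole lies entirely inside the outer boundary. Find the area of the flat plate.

Outer boundary:
Apply the shoelace (surveyor's) formula: 2A = Σ (x_i·y_{i+1} − x_{i+1}·y_i), indices taken mod 5.
Σ = (142) + (22) + (220) + (40) + (64) = 488
Area = |Σ|/2 = 244.
Hole:
Apply the shoelace formula: 2A = Σ (x_i·y_{i+1} − x_{i+1}·y_i), indices taken mod 3.
P→Q: (0)(-1) − (5)(-1) = 5
Q→R: (5)(1) − (3)(-1) = 8
R→P: (3)(-1) − (0)(1) = -3
Σ = 10
Area = |Σ|/2 = 5.
Net area = 244 − 5 = 239.

239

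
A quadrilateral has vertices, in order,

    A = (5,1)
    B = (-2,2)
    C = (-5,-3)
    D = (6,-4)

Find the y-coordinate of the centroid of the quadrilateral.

-27/23

Apply the surveyor's formula. First the cross-terms c_i = x_i·y_{i+1} − x_{i+1}·y_i:
  12, 16, 38, 26  ⇒  2A = 92, A = 46.
Then Σ (y_i + y_{i+1})·c_i = -324, so ȳ = -324 / (6·46) = -27/23.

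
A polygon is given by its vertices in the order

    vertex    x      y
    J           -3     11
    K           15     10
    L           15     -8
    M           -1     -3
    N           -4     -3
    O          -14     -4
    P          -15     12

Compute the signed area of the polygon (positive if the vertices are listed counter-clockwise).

Apply the shoelace formula: 2A = Σ (x_i·y_{i+1} − x_{i+1}·y_i), indices taken mod 7.
Cross-terms: -195, -270, -53, -9, -26, -228, -129  ⇒  Σ = -910
Signed area = Σ/2 = -455 (negative ⇒ clockwise traversal).

-455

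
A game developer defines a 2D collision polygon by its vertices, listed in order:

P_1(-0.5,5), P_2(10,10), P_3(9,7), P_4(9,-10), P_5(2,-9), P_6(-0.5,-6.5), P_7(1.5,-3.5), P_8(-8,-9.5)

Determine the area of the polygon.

Apply the shoelace (surveyor's) formula: 2A = Σ (x_i·y_{i+1} − x_{i+1}·y_i), indices taken mod 8.
Cross-terms: -55, -20, -153, -61, -17.5, 11.5, -42.25, -44.75  ⇒  Σ = -382
Area = |Σ|/2 = 191.

191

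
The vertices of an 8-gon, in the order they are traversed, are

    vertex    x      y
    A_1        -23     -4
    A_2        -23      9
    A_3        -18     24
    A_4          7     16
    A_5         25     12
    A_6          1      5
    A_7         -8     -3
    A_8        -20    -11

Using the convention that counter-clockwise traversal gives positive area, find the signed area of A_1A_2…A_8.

-728

Apply the shoelace (surveyor's) formula: 2A = Σ (x_i·y_{i+1} − x_{i+1}·y_i), indices taken mod 8.
Cross-terms: -299, -390, -456, -316, 113, 37, 28, -173  ⇒  Σ = -1456
Signed area = Σ/2 = -728 (negative ⇒ clockwise traversal).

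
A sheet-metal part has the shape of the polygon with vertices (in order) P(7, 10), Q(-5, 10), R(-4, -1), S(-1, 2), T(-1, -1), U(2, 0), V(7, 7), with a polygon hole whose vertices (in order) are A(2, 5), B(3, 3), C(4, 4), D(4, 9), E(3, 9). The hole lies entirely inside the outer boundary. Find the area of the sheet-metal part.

89.5

Outer boundary:
Apply the shoelace formula: 2A = Σ (x_i·y_{i+1} − x_{i+1}·y_i), indices taken mod 7.
P→Q: (7)(10) − (-5)(10) = 120
Q→R: (-5)(-1) − (-4)(10) = 45
R→S: (-4)(2) − (-1)(-1) = -9
S→T: (-1)(-1) − (-1)(2) = 3
T→U: (-1)(0) − (2)(-1) = 2
U→V: (2)(7) − (7)(0) = 14
V→P: (7)(10) − (7)(7) = 21
Σ = 196
Area = |Σ|/2 = 98.
Hole:
Σ = (-9) + (0) + (20) + (9) + (-3) = 17
Area = |Σ|/2 = 8.5.
Net area = 98 − 8.5 = 89.5.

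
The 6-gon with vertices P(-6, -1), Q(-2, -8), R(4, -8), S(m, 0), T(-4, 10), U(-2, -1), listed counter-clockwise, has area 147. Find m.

10

Write out the shoelace sum; only the two edges meeting at S involve m:
2·Area = [(4·0 − m·(-8)) + (m·10 − (-4)·0)] + 114
       = 18·m + 114 = 294
⇒ m = 10.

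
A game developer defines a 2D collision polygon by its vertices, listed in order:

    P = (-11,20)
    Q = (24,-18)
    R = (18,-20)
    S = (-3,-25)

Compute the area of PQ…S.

Σ = (-282) + (-156) + (-510) + (-335) = -1283
Area = |Σ|/2 = 641.5.

641.5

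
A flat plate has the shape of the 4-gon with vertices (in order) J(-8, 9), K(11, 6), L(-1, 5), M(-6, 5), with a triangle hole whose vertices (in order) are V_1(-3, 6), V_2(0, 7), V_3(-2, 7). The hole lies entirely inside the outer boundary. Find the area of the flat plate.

Outer boundary:
Apply the surveyor's formula: 2A = Σ (x_i·y_{i+1} − x_{i+1}·y_i), indices taken mod 4.
Cross-terms: -147, 61, 25, -14  ⇒  Σ = -75
Area = |Σ|/2 = 37.5.
Hole:
Apply the surveyor's formula: 2A = Σ (x_i·y_{i+1} − x_{i+1}·y_i), indices taken mod 3.
V_1→V_2: (-3)(7) − (0)(6) = -21
V_2→V_3: (0)(7) − (-2)(7) = 14
V_3→V_1: (-2)(6) − (-3)(7) = 9
Σ = 2
Area = |Σ|/2 = 1.
Net area = 37.5 − 1 = 36.5.

36.5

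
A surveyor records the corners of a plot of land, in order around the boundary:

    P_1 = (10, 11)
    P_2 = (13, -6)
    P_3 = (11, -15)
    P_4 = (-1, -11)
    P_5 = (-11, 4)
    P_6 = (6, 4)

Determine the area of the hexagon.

317.5

P_1→P_2: (10)(-6) − (13)(11) = -203
P_2→P_3: (13)(-15) − (11)(-6) = -129
P_3→P_4: (11)(-11) − (-1)(-15) = -136
P_4→P_5: (-1)(4) − (-11)(-11) = -125
P_5→P_6: (-11)(4) − (6)(4) = -68
P_6→P_1: (6)(11) − (10)(4) = 26
Σ = -635
Area = |Σ|/2 = 317.5.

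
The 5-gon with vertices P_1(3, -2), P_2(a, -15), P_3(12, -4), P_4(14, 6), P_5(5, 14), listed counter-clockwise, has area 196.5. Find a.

The doubled signed area Σ (x_i y_{i+1} − x_{i+1} y_i) is linear in a.
With a=0 it equals 377; the coefficient of a is -2 (from the two edges through P_2).
So -2·a + 377 = 2·196.5 = 393 ⇒ a = -8.

-8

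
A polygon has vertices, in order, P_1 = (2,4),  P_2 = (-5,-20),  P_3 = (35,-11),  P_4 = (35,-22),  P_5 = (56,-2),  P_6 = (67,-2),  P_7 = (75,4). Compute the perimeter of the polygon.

200

|P_1P_2| = √((-7)² + (-24)²) = √625 = 25
|P_2P_3| = √((40)² + (9)²) = √1681 = 41
|P_3P_4| = √((0)² + (-11)²) = √121 = 11
|P_4P_5| = √((21)² + (20)²) = √841 = 29
|P_5P_6| = √((11)² + (0)²) = √121 = 11
|P_6P_7| = √((8)² + (6)²) = √100 = 10
|P_7P_1| = √((-73)² + (0)²) = √5329 = 73
Perimeter = 25 + 41 + 11 + 29 + 11 + 10 + 73 = 200.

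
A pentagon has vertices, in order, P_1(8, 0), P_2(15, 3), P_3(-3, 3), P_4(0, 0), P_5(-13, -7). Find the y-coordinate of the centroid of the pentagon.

Apply the surveyor's formula. First the cross-terms c_i = x_i·y_{i+1} − x_{i+1}·y_i:
  24, 54, 0, 0, 56  ⇒  2A = 134, A = 67.
Then Σ (y_i + y_{i+1})·c_i = 4, so ȳ = 4 / (6·67) = 2/201.

2/201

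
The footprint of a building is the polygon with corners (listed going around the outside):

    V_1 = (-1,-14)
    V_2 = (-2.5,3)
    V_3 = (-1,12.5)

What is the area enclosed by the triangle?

Apply the surveyor's formula: 2A = Σ (x_i·y_{i+1} − x_{i+1}·y_i), indices taken mod 3.
Σ = (-38) + (-28.25) + (26.5) = -39.75
Area = |Σ|/2 = 19.875.

19.875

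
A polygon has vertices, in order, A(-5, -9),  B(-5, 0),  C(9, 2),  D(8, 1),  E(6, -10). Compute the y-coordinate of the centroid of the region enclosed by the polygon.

Apply Gauss's area formula. First the cross-terms c_i = x_i·y_{i+1} − x_{i+1}·y_i:
  -45, -10, -7, -86, -104  ⇒  2A = -252, A = -126.
Then Σ (y_i + y_{i+1})·c_i = 3114, so ȳ = 3114 / (6·(-126)) = -173/42.

-173/42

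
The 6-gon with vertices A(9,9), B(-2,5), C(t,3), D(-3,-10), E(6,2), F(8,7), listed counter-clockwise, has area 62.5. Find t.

The doubled signed area Σ (x_i y_{i+1} − x_{i+1} y_i) is linear in t.
With t=0 it equals 155; the coefficient of t is -15 (from the two edges through C).
So -15·t + 155 = 2·62.5 = 125 ⇒ t = 2.

2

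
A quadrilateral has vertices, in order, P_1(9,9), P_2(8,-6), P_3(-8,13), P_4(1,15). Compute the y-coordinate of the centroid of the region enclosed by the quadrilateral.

962/141

Apply the surveyor's formula. First the cross-terms c_i = x_i·y_{i+1} − x_{i+1}·y_i:
  -126, 56, -133, -126  ⇒  2A = -329, A = -164.5.
Then Σ (y_i + y_{i+1})·c_i = -6734, so ȳ = -6734 / (6·(-164.5)) = 962/141.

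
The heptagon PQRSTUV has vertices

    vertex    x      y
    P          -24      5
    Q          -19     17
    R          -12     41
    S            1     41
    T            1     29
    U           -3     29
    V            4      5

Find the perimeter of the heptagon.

120

|PQ| = √((5)² + (12)²) = √169 = 13
|QR| = √((7)² + (24)²) = √625 = 25
|RS| = √((13)² + (0)²) = √169 = 13
|ST| = √((0)² + (-12)²) = √144 = 12
|TU| = √((-4)² + (0)²) = √16 = 4
|UV| = √((7)² + (-24)²) = √625 = 25
|VP| = √((-28)² + (0)²) = √784 = 28
Perimeter = 13 + 25 + 13 + 12 + 4 + 25 + 28 = 120.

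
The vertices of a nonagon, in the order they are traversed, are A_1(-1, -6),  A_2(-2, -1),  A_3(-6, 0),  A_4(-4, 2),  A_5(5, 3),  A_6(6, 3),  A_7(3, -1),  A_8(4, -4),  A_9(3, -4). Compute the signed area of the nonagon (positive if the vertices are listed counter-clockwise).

A_1→A_2: (-1)(-1) − (-2)(-6) = -11
A_2→A_3: (-2)(0) − (-6)(-1) = -6
A_3→A_4: (-6)(2) − (-4)(0) = -12
A_4→A_5: (-4)(3) − (5)(2) = -22
A_5→A_6: (5)(3) − (6)(3) = -3
A_6→A_7: (6)(-1) − (3)(3) = -15
A_7→A_8: (3)(-4) − (4)(-1) = -8
A_8→A_9: (4)(-4) − (3)(-4) = -4
A_9→A_1: (3)(-6) − (-1)(-4) = -22
Σ = -103
Signed area = Σ/2 = -51.5 (negative ⇒ clockwise traversal).

-51.5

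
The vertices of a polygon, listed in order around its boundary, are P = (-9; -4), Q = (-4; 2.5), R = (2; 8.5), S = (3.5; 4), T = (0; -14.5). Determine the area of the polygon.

140.25

Σ = (-38.5) + (-39) + (-21.75) + (-50.75) + (-130.5) = -280.5
Area = |Σ|/2 = 140.25.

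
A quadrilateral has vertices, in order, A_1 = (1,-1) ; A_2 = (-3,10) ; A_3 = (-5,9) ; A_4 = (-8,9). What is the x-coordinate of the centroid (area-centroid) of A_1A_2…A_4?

Apply the shoelace formula. First the cross-terms c_i = x_i·y_{i+1} − x_{i+1}·y_i:
  7, 23, 27, -1  ⇒  2A = 56, A = 28.
Then Σ (x_i + x_{i+1})·c_i = -542, so x̄ = -542 / (6·28) = -271/84.

-271/84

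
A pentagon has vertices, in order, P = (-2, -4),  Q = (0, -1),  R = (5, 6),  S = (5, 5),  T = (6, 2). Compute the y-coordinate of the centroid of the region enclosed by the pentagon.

Apply the shoelace formula. First the cross-terms c_i = x_i·y_{i+1} − x_{i+1}·y_i:
  2, 5, -5, -20, -20  ⇒  2A = -38, A = -19.
Then Σ (y_i + y_{i+1})·c_i = -140, so ȳ = -140 / (6·(-19)) = 70/57.

70/57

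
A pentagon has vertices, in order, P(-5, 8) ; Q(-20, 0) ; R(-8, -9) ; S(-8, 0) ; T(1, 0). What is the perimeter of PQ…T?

|PQ| = √((-15)² + (-8)²) = √289 = 17
|QR| = √((12)² + (-9)²) = √225 = 15
|RS| = √((0)² + (9)²) = √81 = 9
|ST| = √((9)² + (0)²) = √81 = 9
|TP| = √((-6)² + (8)²) = √100 = 10
Perimeter = 17 + 15 + 9 + 9 + 10 = 60.

60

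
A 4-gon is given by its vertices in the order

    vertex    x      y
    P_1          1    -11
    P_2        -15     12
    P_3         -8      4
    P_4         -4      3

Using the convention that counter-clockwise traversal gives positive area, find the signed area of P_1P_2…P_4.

-42

Apply the surveyor's formula: 2A = Σ (x_i·y_{i+1} − x_{i+1}·y_i), indices taken mod 4.
P_1→P_2: (1)(12) − (-15)(-11) = -153
P_2→P_3: (-15)(4) − (-8)(12) = 36
P_3→P_4: (-8)(3) − (-4)(4) = -8
P_4→P_1: (-4)(-11) − (1)(3) = 41
Σ = -84
Signed area = Σ/2 = -42 (negative ⇒ clockwise traversal).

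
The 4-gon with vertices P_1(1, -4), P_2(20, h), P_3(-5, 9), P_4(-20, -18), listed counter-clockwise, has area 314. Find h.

Write out the shoelace sum; only the two edges meeting at P_2 involve h:
2·Area = [(1·h − 20·(-4)) + (20·9 − (-5)·h)] + 368
       = 6·h + 628 = 628
⇒ h = 0.

0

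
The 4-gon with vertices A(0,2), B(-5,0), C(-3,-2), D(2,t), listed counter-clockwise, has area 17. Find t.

-2

Write out the shoelace sum; only the two edges meeting at D involve t:
2·Area = [((-3)·t − 2·(-2)) + (2·2 − 0·t)] + 20
       = -3·t + 28 = 34
⇒ t = -2.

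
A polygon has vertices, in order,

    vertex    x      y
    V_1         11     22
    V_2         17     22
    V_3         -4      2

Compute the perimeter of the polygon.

|V_1V_2| = √((6)² + (0)²) = √36 = 6
|V_2V_3| = √((-21)² + (-20)²) = √841 = 29
|V_3V_1| = √((15)² + (20)²) = √625 = 25
Perimeter = 6 + 29 + 25 = 60.

60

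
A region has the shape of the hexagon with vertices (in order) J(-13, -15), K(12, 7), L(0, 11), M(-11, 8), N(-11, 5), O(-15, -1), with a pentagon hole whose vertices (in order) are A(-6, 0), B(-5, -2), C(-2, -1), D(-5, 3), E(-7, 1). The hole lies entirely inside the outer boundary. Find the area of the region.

324.5

Outer boundary:
Apply the shoelace (surveyor's) formula: 2A = Σ (x_i·y_{i+1} − x_{i+1}·y_i), indices taken mod 6.
Σ = (89) + (132) + (121) + (33) + (86) + (212) = 673
Area = |Σ|/2 = 336.5.
Hole:
Apply the shoelace formula: 2A = Σ (x_i·y_{i+1} − x_{i+1}·y_i), indices taken mod 5.
Σ = (12) + (1) + (-11) + (16) + (6) = 24
Area = |Σ|/2 = 12.
Net area = 336.5 − 12 = 324.5.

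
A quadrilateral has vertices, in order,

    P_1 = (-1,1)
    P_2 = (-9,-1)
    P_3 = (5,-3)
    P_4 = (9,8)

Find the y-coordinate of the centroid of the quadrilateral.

Apply the shoelace formula. First the cross-terms c_i = x_i·y_{i+1} − x_{i+1}·y_i:
  10, 32, 67, 17  ⇒  2A = 126, A = 63.
Then Σ (y_i + y_{i+1})·c_i = 360, so ȳ = 360 / (6·63) = 20/21.

20/21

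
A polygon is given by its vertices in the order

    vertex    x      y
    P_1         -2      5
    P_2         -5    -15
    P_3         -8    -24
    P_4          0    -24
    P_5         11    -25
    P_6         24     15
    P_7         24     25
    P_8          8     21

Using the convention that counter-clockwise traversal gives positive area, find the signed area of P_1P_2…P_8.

951

Apply Gauss's area formula: 2A = Σ (x_i·y_{i+1} − x_{i+1}·y_i), indices taken mod 8.
P_1→P_2: (-2)(-15) − (-5)(5) = 55
P_2→P_3: (-5)(-24) − (-8)(-15) = 0
P_3→P_4: (-8)(-24) − (0)(-24) = 192
P_4→P_5: (0)(-25) − (11)(-24) = 264
P_5→P_6: (11)(15) − (24)(-25) = 765
P_6→P_7: (24)(25) − (24)(15) = 240
P_7→P_8: (24)(21) − (8)(25) = 304
P_8→P_1: (8)(5) − (-2)(21) = 82
Σ = 1902
Signed area = Σ/2 = 951 (positive ⇒ counter-clockwise traversal).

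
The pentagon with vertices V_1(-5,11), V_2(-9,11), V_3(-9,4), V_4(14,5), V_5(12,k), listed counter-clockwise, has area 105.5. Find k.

Write out the shoelace sum; only the two edges meeting at V_5 involve k:
2·Area = [(14·k − 12·5) + (12·11 − (-5)·k)] + 6
       = 19·k + 78 = 211
⇒ k = 7.

7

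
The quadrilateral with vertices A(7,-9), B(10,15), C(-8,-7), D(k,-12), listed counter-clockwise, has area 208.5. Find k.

4

Write out the shoelace sum; only the two edges meeting at D involve k:
2·Area = [((-8)·(-12) − k·(-7)) + (k·(-9) − 7·(-12))] + 245
       = -2·k + 425 = 417
⇒ k = 4.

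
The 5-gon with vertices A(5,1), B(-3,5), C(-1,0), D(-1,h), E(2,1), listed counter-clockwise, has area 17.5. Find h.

-2

Write out the shoelace sum; only the two edges meeting at D involve h:
2·Area = [((-1)·h − (-1)·0) + ((-1)·1 − 2·h)] + 30
       = -3·h + 29 = 35
⇒ h = -2.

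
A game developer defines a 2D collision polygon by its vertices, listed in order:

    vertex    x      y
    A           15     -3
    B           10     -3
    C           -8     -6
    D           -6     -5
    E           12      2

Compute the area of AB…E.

56.5

Apply the shoelace formula: 2A = Σ (x_i·y_{i+1} − x_{i+1}·y_i), indices taken mod 5.
Cross-terms: -15, -84, 4, 48, -66  ⇒  Σ = -113
Area = |Σ|/2 = 56.5.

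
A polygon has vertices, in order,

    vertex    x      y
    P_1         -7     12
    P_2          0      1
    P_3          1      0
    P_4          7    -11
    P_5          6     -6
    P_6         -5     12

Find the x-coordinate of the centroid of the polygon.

Apply the shoelace (surveyor's) formula. First the cross-terms c_i = x_i·y_{i+1} − x_{i+1}·y_i:
  -7, -1, -11, 24, 42, 24  ⇒  2A = 71, A = 35.5.
Then Σ (x_i + x_{i+1})·c_i = 26, so x̄ = 26 / (6·35.5) = 26/213.

26/213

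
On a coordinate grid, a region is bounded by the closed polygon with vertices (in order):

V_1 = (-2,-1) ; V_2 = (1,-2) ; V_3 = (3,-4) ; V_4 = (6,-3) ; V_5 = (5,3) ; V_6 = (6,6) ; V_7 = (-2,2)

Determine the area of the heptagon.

Apply the shoelace formula: 2A = Σ (x_i·y_{i+1} − x_{i+1}·y_i), indices taken mod 7.
Σ = (5) + (2) + (15) + (33) + (12) + (24) + (6) = 97
Area = |Σ|/2 = 48.5.

48.5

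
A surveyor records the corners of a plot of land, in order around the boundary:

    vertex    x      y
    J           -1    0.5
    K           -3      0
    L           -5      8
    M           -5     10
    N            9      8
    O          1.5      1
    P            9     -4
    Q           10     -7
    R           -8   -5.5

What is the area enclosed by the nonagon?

162

Cross-terms: 1.5, -24, -10, -130, -3, -15, -23, -111, -9.5  ⇒  Σ = -324
Area = |Σ|/2 = 162.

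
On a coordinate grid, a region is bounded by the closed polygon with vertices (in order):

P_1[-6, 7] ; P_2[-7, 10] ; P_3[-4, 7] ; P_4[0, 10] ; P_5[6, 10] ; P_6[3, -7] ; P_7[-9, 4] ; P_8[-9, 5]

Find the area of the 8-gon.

142.5

Cross-terms: -11, -9, -40, -60, -72, -51, -9, -33  ⇒  Σ = -285
Area = |Σ|/2 = 142.5.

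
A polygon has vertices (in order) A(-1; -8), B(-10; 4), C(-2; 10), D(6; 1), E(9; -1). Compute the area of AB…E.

Apply the shoelace (surveyor's) formula: 2A = Σ (x_i·y_{i+1} − x_{i+1}·y_i), indices taken mod 5.
A→B: (-1)(4) − (-10)(-8) = -84
B→C: (-10)(10) − (-2)(4) = -92
C→D: (-2)(1) − (6)(10) = -62
D→E: (6)(-1) − (9)(1) = -15
E→A: (9)(-8) − (-1)(-1) = -73
Σ = -326
Area = |Σ|/2 = 163.

163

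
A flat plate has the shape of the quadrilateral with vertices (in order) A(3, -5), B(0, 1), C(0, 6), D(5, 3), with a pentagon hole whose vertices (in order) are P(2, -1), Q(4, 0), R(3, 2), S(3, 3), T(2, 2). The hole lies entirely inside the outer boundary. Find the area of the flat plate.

26

Outer boundary:
Σ = (3) + (0) + (-30) + (-34) = -61
Area = |Σ|/2 = 30.5.
Hole:
P→Q: (2)(0) − (4)(-1) = 4
Q→R: (4)(2) − (3)(0) = 8
R→S: (3)(3) − (3)(2) = 3
S→T: (3)(2) − (2)(3) = 0
T→P: (2)(-1) − (2)(2) = -6
Σ = 9
Area = |Σ|/2 = 4.5.
Net area = 30.5 − 4.5 = 26.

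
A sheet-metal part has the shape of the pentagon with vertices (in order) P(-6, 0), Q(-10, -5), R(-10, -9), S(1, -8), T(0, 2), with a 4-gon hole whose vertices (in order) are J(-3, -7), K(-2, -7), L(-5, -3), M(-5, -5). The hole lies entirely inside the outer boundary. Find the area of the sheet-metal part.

82.5

Outer boundary:
Apply the shoelace formula: 2A = Σ (x_i·y_{i+1} − x_{i+1}·y_i), indices taken mod 5.
Σ = (30) + (40) + (89) + (2) + (12) = 173
Area = |Σ|/2 = 86.5.
Hole:
Apply Gauss's area formula: 2A = Σ (x_i·y_{i+1} − x_{i+1}·y_i), indices taken mod 4.
Cross-terms: 7, -29, 10, 20  ⇒  Σ = 8
Area = |Σ|/2 = 4.
Net area = 86.5 − 4 = 82.5.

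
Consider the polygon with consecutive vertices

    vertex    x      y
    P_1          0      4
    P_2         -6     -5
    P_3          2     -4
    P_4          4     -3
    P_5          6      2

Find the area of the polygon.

59

Apply the shoelace formula: 2A = Σ (x_i·y_{i+1} − x_{i+1}·y_i), indices taken mod 5.
P_1→P_2: (0)(-5) − (-6)(4) = 24
P_2→P_3: (-6)(-4) − (2)(-5) = 34
P_3→P_4: (2)(-3) − (4)(-4) = 10
P_4→P_5: (4)(2) − (6)(-3) = 26
P_5→P_1: (6)(4) − (0)(2) = 24
Σ = 118
Area = |Σ|/2 = 59.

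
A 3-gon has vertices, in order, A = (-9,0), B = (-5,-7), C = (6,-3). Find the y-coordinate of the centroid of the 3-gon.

-10/3

Apply the surveyor's formula. First the cross-terms c_i = x_i·y_{i+1} − x_{i+1}·y_i:
  63, 57, -27  ⇒  2A = 93, A = 46.5.
Then Σ (y_i + y_{i+1})·c_i = -930, so ȳ = -930 / (6·46.5) = -10/3.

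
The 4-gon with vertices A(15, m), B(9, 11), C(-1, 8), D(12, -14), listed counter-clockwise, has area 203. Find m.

10

The doubled signed area Σ (x_i y_{i+1} − x_{i+1} y_i) is linear in m.
With m=0 it equals 376; the coefficient of m is 3 (from the two edges through A).
So 3·m + 376 = 2·203 = 406 ⇒ m = 10.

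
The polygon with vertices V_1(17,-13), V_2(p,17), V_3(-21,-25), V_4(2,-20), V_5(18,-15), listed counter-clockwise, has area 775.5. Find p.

The doubled signed area Σ (x_i y_{i+1} − x_{i+1} y_i) is linear in p.
With p=0 it equals 1467; the coefficient of p is -12 (from the two edges through V_2).
So -12·p + 1467 = 2·775.5 = 1551 ⇒ p = -7.

-7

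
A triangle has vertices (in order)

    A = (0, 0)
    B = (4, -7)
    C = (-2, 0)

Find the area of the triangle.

Apply the shoelace (surveyor's) formula: 2A = Σ (x_i·y_{i+1} − x_{i+1}·y_i), indices taken mod 3.
Σ = (0) + (-14) + (0) = -14
Area = |Σ|/2 = 7.

7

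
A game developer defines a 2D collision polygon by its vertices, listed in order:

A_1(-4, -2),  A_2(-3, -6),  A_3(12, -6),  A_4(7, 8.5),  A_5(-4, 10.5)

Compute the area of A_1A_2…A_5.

204.75

Apply the surveyor's formula: 2A = Σ (x_i·y_{i+1} − x_{i+1}·y_i), indices taken mod 5.
Σ = (18) + (90) + (144) + (107.5) + (50) = 409.5
Area = |Σ|/2 = 204.75.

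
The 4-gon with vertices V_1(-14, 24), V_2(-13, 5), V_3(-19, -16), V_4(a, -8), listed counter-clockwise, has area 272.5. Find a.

The doubled signed area Σ (x_i y_{i+1} − x_{i+1} y_i) is linear in a.
With a=0 it equals 585; the coefficient of a is 40 (from the two edges through V_4).
So 40·a + 585 = 2·272.5 = 545 ⇒ a = -1.

-1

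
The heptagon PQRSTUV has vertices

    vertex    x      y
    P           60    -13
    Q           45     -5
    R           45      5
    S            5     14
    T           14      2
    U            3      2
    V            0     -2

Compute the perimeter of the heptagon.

160

|PQ| = √((-15)² + (8)²) = √289 = 17
|QR| = √((0)² + (10)²) = √100 = 10
|RS| = √((-40)² + (9)²) = √1681 = 41
|ST| = √((9)² + (-12)²) = √225 = 15
|TU| = √((-11)² + (0)²) = √121 = 11
|UV| = √((-3)² + (-4)²) = √25 = 5
|VP| = √((60)² + (-11)²) = √3721 = 61
Perimeter = 17 + 10 + 41 + 15 + 11 + 5 + 61 = 160.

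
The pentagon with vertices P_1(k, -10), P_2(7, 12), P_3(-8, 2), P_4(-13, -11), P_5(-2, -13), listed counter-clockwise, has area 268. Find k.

3

Write out the shoelace sum; only the two edges meeting at P_1 involve k:
2·Area = [((-2)·(-10) − k·(-13)) + (k·12 − 7·(-10))] + 371
       = 25·k + 461 = 536
⇒ k = 3.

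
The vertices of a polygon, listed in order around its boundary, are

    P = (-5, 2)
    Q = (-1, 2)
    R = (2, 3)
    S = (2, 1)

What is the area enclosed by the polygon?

Apply Gauss's area formula: 2A = Σ (x_i·y_{i+1} − x_{i+1}·y_i), indices taken mod 4.
Cross-terms: -8, -7, -4, 9  ⇒  Σ = -10
Area = |Σ|/2 = 5.

5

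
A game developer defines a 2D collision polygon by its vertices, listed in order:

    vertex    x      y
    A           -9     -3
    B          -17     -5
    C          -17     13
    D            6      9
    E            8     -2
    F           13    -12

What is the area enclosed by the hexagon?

422

Apply the shoelace formula: 2A = Σ (x_i·y_{i+1} − x_{i+1}·y_i), indices taken mod 6.
A→B: (-9)(-5) − (-17)(-3) = -6
B→C: (-17)(13) − (-17)(-5) = -306
C→D: (-17)(9) − (6)(13) = -231
D→E: (6)(-2) − (8)(9) = -84
E→F: (8)(-12) − (13)(-2) = -70
F→A: (13)(-3) − (-9)(-12) = -147
Σ = -844
Area = |Σ|/2 = 422.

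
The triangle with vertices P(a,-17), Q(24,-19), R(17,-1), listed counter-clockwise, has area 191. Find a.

Write out the shoelace sum; only the two edges meeting at P involve a:
2·Area = [(17·(-17) − a·(-1)) + (a·(-19) − 24·(-17))] + 299
       = -18·a + 418 = 382
⇒ a = 2.

2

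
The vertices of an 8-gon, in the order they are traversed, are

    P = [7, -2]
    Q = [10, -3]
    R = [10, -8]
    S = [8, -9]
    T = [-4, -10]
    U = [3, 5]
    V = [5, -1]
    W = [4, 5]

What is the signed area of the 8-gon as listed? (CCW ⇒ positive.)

P→Q: (7)(-3) − (10)(-2) = -1
Q→R: (10)(-8) − (10)(-3) = -50
R→S: (10)(-9) − (8)(-8) = -26
S→T: (8)(-10) − (-4)(-9) = -116
T→U: (-4)(5) − (3)(-10) = 10
U→V: (3)(-1) − (5)(5) = -28
V→W: (5)(5) − (4)(-1) = 29
W→P: (4)(-2) − (7)(5) = -43
Σ = -225
Signed area = Σ/2 = -112.5 (negative ⇒ clockwise traversal).

-112.5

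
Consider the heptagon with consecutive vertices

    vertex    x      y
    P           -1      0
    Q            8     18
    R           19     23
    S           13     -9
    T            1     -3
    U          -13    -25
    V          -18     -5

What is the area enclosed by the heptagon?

565

Cross-terms: -18, -158, -470, -30, -64, -385, -5  ⇒  Σ = -1130
Area = |Σ|/2 = 565.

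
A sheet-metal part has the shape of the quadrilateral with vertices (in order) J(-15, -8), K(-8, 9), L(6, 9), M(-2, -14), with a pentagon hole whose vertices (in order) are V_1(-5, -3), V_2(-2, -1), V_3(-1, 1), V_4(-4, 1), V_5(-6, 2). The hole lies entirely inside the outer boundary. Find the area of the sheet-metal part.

Outer boundary:
J→K: (-15)(9) − (-8)(-8) = -199
K→L: (-8)(9) − (6)(9) = -126
L→M: (6)(-14) − (-2)(9) = -66
M→J: (-2)(-8) − (-15)(-14) = -194
Σ = -585
Area = |Σ|/2 = 292.5.
Hole:
Apply the shoelace (surveyor's) formula: 2A = Σ (x_i·y_{i+1} − x_{i+1}·y_i), indices taken mod 5.
Σ = (-1) + (-3) + (3) + (-2) + (28) = 25
Area = |Σ|/2 = 12.5.
Net area = 292.5 − 12.5 = 280.

280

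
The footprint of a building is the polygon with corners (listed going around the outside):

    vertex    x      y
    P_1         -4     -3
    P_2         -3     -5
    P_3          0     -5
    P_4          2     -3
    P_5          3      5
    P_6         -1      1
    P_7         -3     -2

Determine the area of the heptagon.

Apply the shoelace formula: 2A = Σ (x_i·y_{i+1} − x_{i+1}·y_i), indices taken mod 7.
Σ = (11) + (15) + (10) + (19) + (8) + (5) + (1) = 69
Area = |Σ|/2 = 34.5.

34.5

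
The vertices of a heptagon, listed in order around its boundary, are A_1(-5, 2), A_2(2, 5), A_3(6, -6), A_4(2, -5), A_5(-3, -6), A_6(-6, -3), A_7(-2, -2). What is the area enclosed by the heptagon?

Apply Gauss's area formula: 2A = Σ (x_i·y_{i+1} − x_{i+1}·y_i), indices taken mod 7.
Cross-terms: -29, -42, -18, -27, -27, 6, -14  ⇒  Σ = -151
Area = |Σ|/2 = 75.5.

75.5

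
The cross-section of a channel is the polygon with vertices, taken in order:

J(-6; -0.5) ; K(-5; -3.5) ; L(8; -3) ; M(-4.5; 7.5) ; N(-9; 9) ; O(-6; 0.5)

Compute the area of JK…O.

Apply Gauss's area formula: 2A = Σ (x_i·y_{i+1} − x_{i+1}·y_i), indices taken mod 6.
J→K: (-6)(-3.5) − (-5)(-0.5) = 18.5
K→L: (-5)(-3) − (8)(-3.5) = 43
L→M: (8)(7.5) − (-4.5)(-3) = 46.5
M→N: (-4.5)(9) − (-9)(7.5) = 27
N→O: (-9)(0.5) − (-6)(9) = 49.5
O→J: (-6)(-0.5) − (-6)(0.5) = 6
Σ = 190.5
Area = |Σ|/2 = 95.25.

95.25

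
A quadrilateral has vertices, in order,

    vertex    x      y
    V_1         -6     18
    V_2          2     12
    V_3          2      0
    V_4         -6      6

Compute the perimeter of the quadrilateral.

44

|V_1V_2| = √((8)² + (-6)²) = √100 = 10
|V_2V_3| = √((0)² + (-12)²) = √144 = 12
|V_3V_4| = √((-8)² + (6)²) = √100 = 10
|V_4V_1| = √((0)² + (12)²) = √144 = 12
Perimeter = 10 + 12 + 10 + 12 = 44.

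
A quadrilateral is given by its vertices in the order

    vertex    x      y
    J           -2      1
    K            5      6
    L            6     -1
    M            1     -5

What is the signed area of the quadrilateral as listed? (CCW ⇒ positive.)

Apply the shoelace formula: 2A = Σ (x_i·y_{i+1} − x_{i+1}·y_i), indices taken mod 4.
J→K: (-2)(6) − (5)(1) = -17
K→L: (5)(-1) − (6)(6) = -41
L→M: (6)(-5) − (1)(-1) = -29
M→J: (1)(1) − (-2)(-5) = -9
Σ = -96
Signed area = Σ/2 = -48 (negative ⇒ clockwise traversal).

-48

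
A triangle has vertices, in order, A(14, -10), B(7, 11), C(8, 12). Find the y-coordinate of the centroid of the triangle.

Apply the shoelace (surveyor's) formula. First the cross-terms c_i = x_i·y_{i+1} − x_{i+1}·y_i:
  224, -4, -248  ⇒  2A = -28, A = -14.
Then Σ (y_i + y_{i+1})·c_i = -364, so ȳ = -364 / (6·(-14)) = 13/3.

13/3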